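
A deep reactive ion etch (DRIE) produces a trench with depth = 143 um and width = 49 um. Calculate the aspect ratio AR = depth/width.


Step 1: AR = depth / width
Step 2: AR = 143 / 49
AR = 2.9


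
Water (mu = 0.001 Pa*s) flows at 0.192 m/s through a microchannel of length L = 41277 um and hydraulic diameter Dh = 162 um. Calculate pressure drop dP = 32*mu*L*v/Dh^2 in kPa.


Step 1: Convert to SI: L = 41277e-6 m, Dh = 162e-6 m
Step 2: dP = 32 * 0.001 * 41277e-6 * 0.192 / (162e-6)^2
Step 3: dP = 9663.39 Pa
Step 4: Convert to kPa: dP = 9.66 kPa


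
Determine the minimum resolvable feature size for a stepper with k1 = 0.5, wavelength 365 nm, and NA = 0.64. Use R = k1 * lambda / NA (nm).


Step 1: Identify values: k1 = 0.5, lambda = 365 nm, NA = 0.64
Step 2: R = k1 * lambda / NA
R = 0.5 * 365 / 0.64
R = 285.2 nm


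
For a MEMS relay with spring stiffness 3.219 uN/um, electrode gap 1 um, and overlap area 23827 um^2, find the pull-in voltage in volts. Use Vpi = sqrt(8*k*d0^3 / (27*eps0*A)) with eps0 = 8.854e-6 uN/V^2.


Step 1: Compute numerator: 8 * k * d0^3 = 8 * 3.219 * 1^3 = 25.752
Step 2: Compute denominator: 27 * eps0 * A = 27 * 8.854e-6 * 23827 = 5.696035
Step 3: Vpi = sqrt(25.752 / 5.696035)
Vpi = 2.13 V


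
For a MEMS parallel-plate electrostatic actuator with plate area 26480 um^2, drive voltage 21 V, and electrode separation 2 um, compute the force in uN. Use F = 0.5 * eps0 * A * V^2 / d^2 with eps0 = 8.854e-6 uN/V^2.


Step 1: Identify parameters.
eps0 = 8.854e-6 uN/V^2, A = 26480 um^2, V = 21 V, d = 2 um
Step 2: Compute V^2 = 21^2 = 441
Step 3: Compute d^2 = 2^2 = 4
Step 4: F = 0.5 * 8.854e-6 * 26480 * 441 / 4
F = 12.924 uN


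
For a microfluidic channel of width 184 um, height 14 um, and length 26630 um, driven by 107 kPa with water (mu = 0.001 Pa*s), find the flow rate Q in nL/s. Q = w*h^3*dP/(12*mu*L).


Step 1: Convert all dimensions to SI (meters).
w = 184e-6 m, h = 14e-6 m, L = 26630e-6 m, dP = 107e3 Pa
Step 2: Q = w * h^3 * dP / (12 * mu * L)
Q = 184e-6 * (14e-6)^3 * 107e3 / (12 * 0.001 * 26630e-6) = 1.6905705e-10 m^3/s
Step 3: Convert Q from m^3/s to nL/s (1 m^3 = 1e12 nL, so multiply by 1e12).
Q = 169.057 nL/s


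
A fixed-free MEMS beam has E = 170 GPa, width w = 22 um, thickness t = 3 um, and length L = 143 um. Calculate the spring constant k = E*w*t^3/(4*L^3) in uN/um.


Step 1: Convert E to consistent units (1 GPa = 1000 uN/um^2).
E = 170 GPa = 170000 uN/um^2
Step 2: Compute t^3 = 3^3 = 27
Step 3: Compute L^3 = 143^3 = 2924207
Step 4: k = 170000 * 22 * 27 / (4 * 2924207)
k = 8.6331 uN/um


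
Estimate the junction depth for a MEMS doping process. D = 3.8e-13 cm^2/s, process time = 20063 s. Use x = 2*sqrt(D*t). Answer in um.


Step 1: Compute D*t = 3.8e-13 * 20063 = 7.62394e-09 cm^2
Step 2: sqrt(D*t) = 8.73152e-05 cm
Step 3: x = 2 * 8.73152e-05 cm = 1.746304e-04 cm
Step 4: Convert to um (1 cm = 1e4 um): x = 1.746 um


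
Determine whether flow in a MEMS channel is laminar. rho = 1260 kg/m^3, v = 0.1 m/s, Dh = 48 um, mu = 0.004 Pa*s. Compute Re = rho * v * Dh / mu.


Step 1: Convert Dh to meters: Dh = 48e-6 m
Step 2: Re = rho * v * Dh / mu
Re = 1260 * 0.1 * 48e-6 / 0.004
Re = 1.512
Since Re = 1.512 is below ~2300, the flow is laminar.


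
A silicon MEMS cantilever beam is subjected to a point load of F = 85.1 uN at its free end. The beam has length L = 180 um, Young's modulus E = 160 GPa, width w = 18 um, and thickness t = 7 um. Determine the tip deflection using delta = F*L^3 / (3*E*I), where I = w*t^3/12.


Step 1: Calculate the second moment of area.
I = w * t^3 / 12 = 18 * 7^3 / 12 = 514.5 um^4
Step 2: Convert E to consistent units (1 GPa = 1000 uN/um^2).
E = 160 GPa = 160000 uN/um^2
Step 3: Calculate tip deflection.
delta = F * L^3 / (3 * E * I)
delta = 85.1 * 180^3 / (3 * 160000 * 514.5)
delta = 2.0097 um


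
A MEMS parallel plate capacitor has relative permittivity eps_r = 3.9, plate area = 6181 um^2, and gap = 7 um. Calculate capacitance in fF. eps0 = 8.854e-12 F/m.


Step 1: Convert area to m^2: A = 6181e-12 m^2
Step 2: Convert gap to m: d = 7e-6 m
Step 3: C = eps0 * eps_r * A / d
C = 8.854e-12 * 3.9 * 6181e-12 / 7e-6
Step 4: Convert to fF (multiply by 1e15).
C = 30.49 fF


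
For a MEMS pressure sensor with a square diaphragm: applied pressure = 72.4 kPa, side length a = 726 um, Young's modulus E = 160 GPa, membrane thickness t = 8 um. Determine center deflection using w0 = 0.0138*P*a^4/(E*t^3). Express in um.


Step 1: Convert pressure to compatible units (E is in GPa, so P in GPa).
P = 72.4 kPa = 72.4e-6 GPa
Step 2: Compute numerator: 0.0138 * P * a^4.
a^4 = 726^4 = 277809109776
numerator = 0.0138 * 72.4e-6 * 277809109776 = 2.775646e+05
Step 3: Compute denominator: E * t^3 = 160 * 8^3 = 81920
Step 4: w0 = numerator / denominator = 2.775646e+05 / 81920 = 3.3882 um


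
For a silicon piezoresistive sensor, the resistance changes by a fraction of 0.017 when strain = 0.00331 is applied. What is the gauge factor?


Step 1: Identify values.
dR/R = 0.017, strain = 0.00331
Step 2: GF = (dR/R) / strain = 0.017 / 0.00331
GF = 5.1


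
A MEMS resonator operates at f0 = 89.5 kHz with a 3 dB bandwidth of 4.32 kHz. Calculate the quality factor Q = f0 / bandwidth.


Step 1: Q = f0 / bandwidth
Step 2: Q = 89.5 / 4.32
Q = 20.7


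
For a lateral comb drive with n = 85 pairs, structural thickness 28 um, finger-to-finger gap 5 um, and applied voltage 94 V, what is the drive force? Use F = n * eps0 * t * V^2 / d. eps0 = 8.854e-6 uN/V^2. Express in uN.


Step 1: Parameters: n=85, eps0=8.854e-6 uN/V^2, t=28 um, V=94 V, d=5 um
Step 2: V^2 = 8836
Step 3: F = 85 * 8.854e-6 * 28 * 8836 / 5
F = 37.239 uN


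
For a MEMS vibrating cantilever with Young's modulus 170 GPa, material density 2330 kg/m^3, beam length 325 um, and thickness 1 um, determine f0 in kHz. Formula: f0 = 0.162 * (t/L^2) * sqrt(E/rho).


Step 1: Convert units to SI.
t_SI = 1e-6 m, L_SI = 325e-6 m
Step 2: Calculate sqrt(E/rho).
sqrt(170e9 / 2330) = 8541.74 m/s
Step 3: Compute f0.
f0 = 0.162 * 1e-6 / (325e-6)^2 * 8541.74 = 13100.7 Hz = 13.1 kHz


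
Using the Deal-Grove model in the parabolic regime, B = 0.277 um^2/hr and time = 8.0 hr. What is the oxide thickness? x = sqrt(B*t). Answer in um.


Step 1: Compute B*t = 0.277 * 8.0 = 2.216
Step 2: x = sqrt(2.216)
x = 1.489 um


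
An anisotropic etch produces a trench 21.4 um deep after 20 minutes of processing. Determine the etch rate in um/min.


Step 1: Etch rate = depth / time
Step 2: rate = 21.4 / 20
rate = 1.07 um/min


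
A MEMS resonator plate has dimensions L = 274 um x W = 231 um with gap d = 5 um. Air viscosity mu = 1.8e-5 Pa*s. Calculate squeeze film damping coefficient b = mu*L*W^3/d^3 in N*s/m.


Step 1: Convert to SI.
L = 274e-6 m, W = 231e-6 m, d = 5e-6 m
Step 2: W^3 = (231e-6)^3 = 1.23e-11 m^3
Step 3: d^3 = (5e-6)^3 = 1.25e-16 m^3
Step 4: b = 1.8e-5 * 274e-6 * 1.23e-11 / 1.25e-16
b = 4.86e-04 N*s/m


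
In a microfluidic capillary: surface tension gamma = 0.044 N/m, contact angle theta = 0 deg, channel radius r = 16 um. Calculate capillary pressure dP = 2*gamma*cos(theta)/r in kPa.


Step 1: cos(0 deg) = 1.0
Step 2: Convert r to m: r = 16e-6 m
Step 3: dP = 2 * 0.044 * 1.0 / 16e-6 = 5500.0 Pa
Step 4: Convert Pa to kPa (divide by 1000).
dP = 5.5 kPa


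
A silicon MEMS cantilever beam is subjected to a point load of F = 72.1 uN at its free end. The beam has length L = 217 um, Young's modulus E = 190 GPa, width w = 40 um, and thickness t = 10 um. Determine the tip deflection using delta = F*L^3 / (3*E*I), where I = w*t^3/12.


Step 1: Calculate the second moment of area.
I = w * t^3 / 12 = 40 * 10^3 / 12 = 3333.3333 um^4
Step 2: Convert E to consistent units (1 GPa = 1000 uN/um^2).
E = 190 GPa = 190000 uN/um^2
Step 3: Calculate tip deflection.
delta = F * L^3 / (3 * E * I)
delta = 72.1 * 217^3 / (3 * 190000 * 3333.3333)
delta = 0.3878 um


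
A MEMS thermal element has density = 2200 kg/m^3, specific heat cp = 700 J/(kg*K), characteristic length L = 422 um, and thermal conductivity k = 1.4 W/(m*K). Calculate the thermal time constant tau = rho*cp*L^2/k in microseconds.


Step 1: Convert L to m: L = 422e-6 m
Step 2: L^2 = (422e-6)^2 = 1.78084e-07 m^2
Step 3: tau = 2200 * 700 * 1.78084e-07 / 1.4 = 1.958924e-01 s
Step 4: Convert to microseconds (multiply by 1e6).
tau = 195892.4 us


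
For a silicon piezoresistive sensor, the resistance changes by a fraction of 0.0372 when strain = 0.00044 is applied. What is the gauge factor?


Step 1: Identify values.
dR/R = 0.0372, strain = 0.00044
Step 2: GF = (dR/R) / strain = 0.0372 / 0.00044
GF = 84.5


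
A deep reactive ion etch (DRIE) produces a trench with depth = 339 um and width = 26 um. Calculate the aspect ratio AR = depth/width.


Step 1: AR = depth / width
Step 2: AR = 339 / 26
AR = 13.0


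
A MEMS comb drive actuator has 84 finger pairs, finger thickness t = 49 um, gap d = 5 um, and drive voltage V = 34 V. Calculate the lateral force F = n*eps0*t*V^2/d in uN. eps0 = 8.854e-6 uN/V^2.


Step 1: Parameters: n=84, eps0=8.854e-6 uN/V^2, t=49 um, V=34 V, d=5 um
Step 2: V^2 = 1156
Step 3: F = 84 * 8.854e-6 * 49 * 1156 / 5
F = 8.426 uN


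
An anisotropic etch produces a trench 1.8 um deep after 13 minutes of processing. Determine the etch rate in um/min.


Step 1: Etch rate = depth / time
Step 2: rate = 1.8 / 13
rate = 0.138 um/min


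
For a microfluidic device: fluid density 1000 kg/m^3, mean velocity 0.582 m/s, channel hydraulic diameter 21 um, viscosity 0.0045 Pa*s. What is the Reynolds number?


Step 1: Convert Dh to meters: Dh = 21e-6 m
Step 2: Re = rho * v * Dh / mu
Re = 1000 * 0.582 * 21e-6 / 0.0045
Re = 2.716


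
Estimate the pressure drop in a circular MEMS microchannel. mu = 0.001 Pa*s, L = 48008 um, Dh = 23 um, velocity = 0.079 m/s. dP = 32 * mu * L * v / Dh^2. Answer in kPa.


Step 1: Convert to SI: L = 48008e-6 m, Dh = 23e-6 m
Step 2: dP = 32 * 0.001 * 48008e-6 * 0.079 / (23e-6)^2
Step 3: dP = 229421.97 Pa
Step 4: Convert to kPa: dP = 229.42 kPa


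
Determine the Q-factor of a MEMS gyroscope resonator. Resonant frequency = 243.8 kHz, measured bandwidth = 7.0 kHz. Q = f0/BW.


Step 1: Q = f0 / bandwidth
Step 2: Q = 243.8 / 7.0
Q = 34.8


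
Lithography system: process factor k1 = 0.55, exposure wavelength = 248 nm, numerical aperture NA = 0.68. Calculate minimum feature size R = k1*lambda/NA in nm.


Step 1: Identify values: k1 = 0.55, lambda = 248 nm, NA = 0.68
Step 2: R = k1 * lambda / NA
R = 0.55 * 248 / 0.68
R = 200.6 nm


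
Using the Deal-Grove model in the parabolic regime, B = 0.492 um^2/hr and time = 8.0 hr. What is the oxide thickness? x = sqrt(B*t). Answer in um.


Step 1: Compute B*t = 0.492 * 8.0 = 3.936
Step 2: x = sqrt(3.936)
x = 1.984 um


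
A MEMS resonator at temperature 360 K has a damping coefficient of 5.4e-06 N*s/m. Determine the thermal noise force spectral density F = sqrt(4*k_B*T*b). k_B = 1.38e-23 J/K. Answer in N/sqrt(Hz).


Step 1: Compute 4 * k_B * T * b
= 4 * 1.38e-23 * 360 * 5.4e-06
= 1.0731e-25 N^2/Hz
Step 2: F_noise = sqrt(1.0731e-25)
F_noise = 3.28e-13 N/sqrt(Hz)


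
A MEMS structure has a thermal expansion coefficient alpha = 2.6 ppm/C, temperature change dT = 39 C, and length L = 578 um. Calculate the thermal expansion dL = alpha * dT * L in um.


Step 1: Convert CTE: alpha = 2.6 ppm/C = 2.6e-6 /C
Step 2: dL = 2.6e-6 * 39 * 578
dL = 0.0586 um


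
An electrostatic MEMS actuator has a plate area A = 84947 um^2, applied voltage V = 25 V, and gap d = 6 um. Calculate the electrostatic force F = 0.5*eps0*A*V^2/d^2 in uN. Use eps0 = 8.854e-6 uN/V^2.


Step 1: Identify parameters.
eps0 = 8.854e-6 uN/V^2, A = 84947 um^2, V = 25 V, d = 6 um
Step 2: Compute V^2 = 25^2 = 625
Step 3: Compute d^2 = 6^2 = 36
Step 4: F = 0.5 * 8.854e-6 * 84947 * 625 / 36
F = 6.529 uN


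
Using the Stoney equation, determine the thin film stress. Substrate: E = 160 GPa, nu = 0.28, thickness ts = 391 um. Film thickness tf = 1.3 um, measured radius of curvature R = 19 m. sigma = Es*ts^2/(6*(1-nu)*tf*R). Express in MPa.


Step 1: Compute numerator: Es * ts^2 = 160 * 391^2 = 24460960 (GPa*um^2)
Step 2: Compute denominator (R in um): 6*(1-nu)*tf*R = 6*0.72*1.3*19e6 = 106704000.0 (um^2)
Step 3: sigma (GPa) = 24460960 / 106704000.0 = 2.29241e-01 GPa
Step 4: Convert to MPa (x1000): sigma = 229.2 MPa


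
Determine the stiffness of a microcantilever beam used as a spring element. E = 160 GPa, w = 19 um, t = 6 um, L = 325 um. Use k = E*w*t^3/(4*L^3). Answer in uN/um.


Step 1: Convert E to consistent units (1 GPa = 1000 uN/um^2).
E = 160 GPa = 160000 uN/um^2
Step 2: Compute t^3 = 6^3 = 216
Step 3: Compute L^3 = 325^3 = 34328125
Step 4: k = 160000 * 19 * 216 / (4 * 34328125)
k = 4.7821 uN/um


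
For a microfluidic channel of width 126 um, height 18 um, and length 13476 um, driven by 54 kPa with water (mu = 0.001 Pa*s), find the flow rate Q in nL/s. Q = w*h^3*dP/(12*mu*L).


Step 1: Convert all dimensions to SI (meters).
w = 126e-6 m, h = 18e-6 m, L = 13476e-6 m, dP = 54e3 Pa
Step 2: Q = w * h^3 * dP / (12 * mu * L)
Q = 126e-6 * (18e-6)^3 * 54e3 / (12 * 0.001 * 13476e-6) = 2.453802e-10 m^3/s
Step 3: Convert Q from m^3/s to nL/s (1 m^3 = 1e12 nL, so multiply by 1e12).
Q = 245.38 nL/s


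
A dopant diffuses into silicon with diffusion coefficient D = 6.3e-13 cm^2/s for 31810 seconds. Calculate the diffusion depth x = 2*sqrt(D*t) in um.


Step 1: Compute D*t = 6.3e-13 * 31810 = 2.00403e-08 cm^2
Step 2: sqrt(D*t) = 1.41564e-04 cm
Step 3: x = 2 * 1.41564e-04 cm = 2.83128e-04 cm
Step 4: Convert to um (1 cm = 1e4 um): x = 2.831 um


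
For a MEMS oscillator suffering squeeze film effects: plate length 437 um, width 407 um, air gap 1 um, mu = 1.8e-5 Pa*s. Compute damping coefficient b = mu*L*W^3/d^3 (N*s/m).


Step 1: Convert to SI.
L = 437e-6 m, W = 407e-6 m, d = 1e-6 m
Step 2: W^3 = (407e-6)^3 = 6.74e-11 m^3
Step 3: d^3 = (1e-6)^3 = 1.00e-18 m^3
Step 4: b = 1.8e-5 * 437e-6 * 6.74e-11 / 1.00e-18
b = 5.30e-01 N*s/m


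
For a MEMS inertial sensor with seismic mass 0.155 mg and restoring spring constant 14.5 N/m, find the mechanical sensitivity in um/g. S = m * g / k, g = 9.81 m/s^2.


Step 1: Convert mass: m = 0.155 mg = 1.55e-07 kg
Step 2: S = m * g / k = 1.55e-07 * 9.81 / 14.5
Step 3: S = 1.05e-07 m/g
Step 4: Convert to um/g: S = 0.105 um/g


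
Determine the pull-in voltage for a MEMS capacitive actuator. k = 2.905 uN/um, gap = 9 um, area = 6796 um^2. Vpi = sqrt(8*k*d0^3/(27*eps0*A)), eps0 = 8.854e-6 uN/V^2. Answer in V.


Step 1: Compute numerator: 8 * k * d0^3 = 8 * 2.905 * 9^3 = 16941.96
Step 2: Compute denominator: 27 * eps0 * A = 27 * 8.854e-6 * 6796 = 1.624638
Step 3: Vpi = sqrt(16941.96 / 1.624638)
Vpi = 102.12 V


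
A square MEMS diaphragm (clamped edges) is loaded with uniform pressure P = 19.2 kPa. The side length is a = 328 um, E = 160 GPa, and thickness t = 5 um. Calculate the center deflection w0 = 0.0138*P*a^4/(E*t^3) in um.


Step 1: Convert pressure to compatible units (E is in GPa, so P in GPa).
P = 19.2 kPa = 19.2e-6 GPa
Step 2: Compute numerator: 0.0138 * P * a^4.
a^4 = 328^4 = 11574317056
numerator = 0.0138 * 19.2e-6 * 11574317056 = 3.06673e+03
Step 3: Compute denominator: E * t^3 = 160 * 5^3 = 20000
Step 4: w0 = numerator / denominator = 3.06673e+03 / 20000 = 0.1533 um


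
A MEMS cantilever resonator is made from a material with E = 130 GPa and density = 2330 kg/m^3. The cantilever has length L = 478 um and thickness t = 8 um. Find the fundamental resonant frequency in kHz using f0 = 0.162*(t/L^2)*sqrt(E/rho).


Step 1: Convert units to SI.
t_SI = 8e-6 m, L_SI = 478e-6 m
Step 2: Calculate sqrt(E/rho).
sqrt(130e9 / 2330) = 7469.54 m/s
Step 3: Compute f0.
f0 = 0.162 * 8e-6 / (478e-6)^2 * 7469.54 = 42368.5 Hz = 42.37 kHz


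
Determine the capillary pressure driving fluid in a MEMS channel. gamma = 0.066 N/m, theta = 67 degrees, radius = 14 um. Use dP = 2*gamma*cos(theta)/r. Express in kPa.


Step 1: cos(67 deg) = 0.3907
Step 2: Convert r to m: r = 14e-6 m
Step 3: dP = 2 * 0.066 * 0.3907 / 14e-6 = 3683.7 Pa
Step 4: Convert Pa to kPa (divide by 1000).
dP = 3.68 kPa


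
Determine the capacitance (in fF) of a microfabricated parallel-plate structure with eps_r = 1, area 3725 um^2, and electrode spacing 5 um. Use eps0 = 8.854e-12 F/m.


Step 1: Convert area to m^2: A = 3725e-12 m^2
Step 2: Convert gap to m: d = 5e-6 m
Step 3: C = eps0 * eps_r * A / d
C = 8.854e-12 * 1 * 3725e-12 / 5e-6
Step 4: Convert to fF (multiply by 1e15).
C = 6.6 fF


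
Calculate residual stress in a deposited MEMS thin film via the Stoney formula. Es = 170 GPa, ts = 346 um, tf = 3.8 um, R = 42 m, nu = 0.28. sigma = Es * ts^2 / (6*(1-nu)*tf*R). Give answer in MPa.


Step 1: Compute numerator: Es * ts^2 = 170 * 346^2 = 20351720 (GPa*um^2)
Step 2: Compute denominator (R in um): 6*(1-nu)*tf*R = 6*0.72*3.8*42e6 = 689472000.0 (um^2)
Step 3: sigma (GPa) = 20351720 / 689472000.0 = 2.9518e-02 GPa
Step 4: Convert to MPa (x1000): sigma = 29.5 MPa


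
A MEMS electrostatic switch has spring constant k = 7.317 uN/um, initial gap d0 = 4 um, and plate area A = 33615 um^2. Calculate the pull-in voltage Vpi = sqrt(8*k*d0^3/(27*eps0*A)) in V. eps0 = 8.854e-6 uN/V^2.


Step 1: Compute numerator: 8 * k * d0^3 = 8 * 7.317 * 4^3 = 3746.304
Step 2: Compute denominator: 27 * eps0 * A = 27 * 8.854e-6 * 33615 = 8.035935
Step 3: Vpi = sqrt(3746.304 / 8.035935)
Vpi = 21.59 V


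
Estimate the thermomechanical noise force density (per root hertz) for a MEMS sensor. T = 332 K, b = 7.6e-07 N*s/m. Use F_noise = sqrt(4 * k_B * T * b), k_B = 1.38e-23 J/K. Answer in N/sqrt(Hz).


Step 1: Compute 4 * k_B * T * b
= 4 * 1.38e-23 * 332 * 7.6e-07
= 1.3928e-26 N^2/Hz
Step 2: F_noise = sqrt(1.3928e-26)
F_noise = 1.18e-13 N/sqrt(Hz)


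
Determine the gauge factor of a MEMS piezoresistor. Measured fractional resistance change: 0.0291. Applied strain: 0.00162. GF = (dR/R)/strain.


Step 1: Identify values.
dR/R = 0.0291, strain = 0.00162
Step 2: GF = (dR/R) / strain = 0.0291 / 0.00162
GF = 18.0


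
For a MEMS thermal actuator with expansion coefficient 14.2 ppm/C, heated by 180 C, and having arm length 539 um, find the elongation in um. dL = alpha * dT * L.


Step 1: Convert CTE: alpha = 14.2 ppm/C = 14.2e-6 /C
Step 2: dL = 14.2e-6 * 180 * 539
dL = 1.3777 um


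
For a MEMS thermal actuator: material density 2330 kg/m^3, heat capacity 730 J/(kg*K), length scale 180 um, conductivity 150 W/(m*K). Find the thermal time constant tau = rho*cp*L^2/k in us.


Step 1: Convert L to m: L = 180e-6 m
Step 2: L^2 = (180e-6)^2 = 3.24e-08 m^2
Step 3: tau = 2330 * 730 * 3.24e-08 / 150 = 3.673944e-04 s
Step 4: Convert to microseconds (multiply by 1e6).
tau = 367.394 us


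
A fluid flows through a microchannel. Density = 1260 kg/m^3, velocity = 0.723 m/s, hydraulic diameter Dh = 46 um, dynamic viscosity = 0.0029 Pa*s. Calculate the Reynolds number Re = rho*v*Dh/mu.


Step 1: Convert Dh to meters: Dh = 46e-6 m
Step 2: Re = rho * v * Dh / mu
Re = 1260 * 0.723 * 46e-6 / 0.0029
Re = 14.45


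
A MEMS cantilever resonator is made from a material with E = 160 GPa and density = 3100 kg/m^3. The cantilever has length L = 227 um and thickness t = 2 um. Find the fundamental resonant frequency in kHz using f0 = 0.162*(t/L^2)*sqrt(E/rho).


Step 1: Convert units to SI.
t_SI = 2e-6 m, L_SI = 227e-6 m
Step 2: Calculate sqrt(E/rho).
sqrt(160e9 / 3100) = 7184.21 m/s
Step 3: Compute f0.
f0 = 0.162 * 2e-6 / (227e-6)^2 * 7184.21 = 45172.3 Hz = 45.17 kHz


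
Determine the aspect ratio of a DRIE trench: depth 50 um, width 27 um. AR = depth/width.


Step 1: AR = depth / width
Step 2: AR = 50 / 27
AR = 1.9


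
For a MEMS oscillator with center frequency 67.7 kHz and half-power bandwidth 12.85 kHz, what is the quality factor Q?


Step 1: Q = f0 / bandwidth
Step 2: Q = 67.7 / 12.85
Q = 5.3


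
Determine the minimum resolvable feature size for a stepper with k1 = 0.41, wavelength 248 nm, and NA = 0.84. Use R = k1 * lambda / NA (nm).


Step 1: Identify values: k1 = 0.41, lambda = 248 nm, NA = 0.84
Step 2: R = k1 * lambda / NA
R = 0.41 * 248 / 0.84
R = 121.0 nm


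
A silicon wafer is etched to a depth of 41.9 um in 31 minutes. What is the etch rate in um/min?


Step 1: Etch rate = depth / time
Step 2: rate = 41.9 / 31
rate = 1.352 um/min


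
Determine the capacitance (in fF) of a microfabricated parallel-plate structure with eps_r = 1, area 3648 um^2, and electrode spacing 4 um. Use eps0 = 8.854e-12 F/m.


Step 1: Convert area to m^2: A = 3648e-12 m^2
Step 2: Convert gap to m: d = 4e-6 m
Step 3: C = eps0 * eps_r * A / d
C = 8.854e-12 * 1 * 3648e-12 / 4e-6
Step 4: Convert to fF (multiply by 1e15).
C = 8.07 fF


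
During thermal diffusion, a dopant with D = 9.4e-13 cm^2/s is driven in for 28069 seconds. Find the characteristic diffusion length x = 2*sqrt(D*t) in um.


Step 1: Compute D*t = 9.4e-13 * 28069 = 2.638486e-08 cm^2
Step 2: sqrt(D*t) = 1.62434e-04 cm
Step 3: x = 2 * 1.62434e-04 cm = 3.24868e-04 cm
Step 4: Convert to um (1 cm = 1e4 um): x = 3.249 um


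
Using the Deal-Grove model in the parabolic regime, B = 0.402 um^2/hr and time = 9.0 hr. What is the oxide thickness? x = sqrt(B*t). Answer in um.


Step 1: Compute B*t = 0.402 * 9.0 = 3.618
Step 2: x = sqrt(3.618)
x = 1.902 um


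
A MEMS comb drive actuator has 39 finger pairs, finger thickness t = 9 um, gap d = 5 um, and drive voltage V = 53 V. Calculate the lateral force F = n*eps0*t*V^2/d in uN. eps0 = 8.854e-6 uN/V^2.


Step 1: Parameters: n=39, eps0=8.854e-6 uN/V^2, t=9 um, V=53 V, d=5 um
Step 2: V^2 = 2809
Step 3: F = 39 * 8.854e-6 * 9 * 2809 / 5
F = 1.746 uN


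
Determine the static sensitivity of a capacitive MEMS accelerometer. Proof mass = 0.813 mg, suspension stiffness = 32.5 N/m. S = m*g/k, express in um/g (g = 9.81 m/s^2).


Step 1: Convert mass: m = 0.813 mg = 8.13e-07 kg
Step 2: S = m * g / k = 8.13e-07 * 9.81 / 32.5
Step 3: S = 2.45e-07 m/g
Step 4: Convert to um/g: S = 0.245 um/g


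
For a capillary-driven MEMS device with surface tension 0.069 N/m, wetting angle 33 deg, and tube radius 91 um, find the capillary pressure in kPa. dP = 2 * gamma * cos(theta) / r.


Step 1: cos(33 deg) = 0.8387
Step 2: Convert r to m: r = 91e-6 m
Step 3: dP = 2 * 0.069 * 0.8387 / 91e-6 = 1271.9 Pa
Step 4: Convert Pa to kPa (divide by 1000).
dP = 1.27 kPa


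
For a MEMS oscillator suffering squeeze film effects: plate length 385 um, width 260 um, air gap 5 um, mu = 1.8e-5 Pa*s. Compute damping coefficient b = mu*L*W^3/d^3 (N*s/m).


Step 1: Convert to SI.
L = 385e-6 m, W = 260e-6 m, d = 5e-6 m
Step 2: W^3 = (260e-6)^3 = 1.76e-11 m^3
Step 3: d^3 = (5e-6)^3 = 1.25e-16 m^3
Step 4: b = 1.8e-5 * 385e-6 * 1.76e-11 / 1.25e-16
b = 9.74e-04 N*s/m


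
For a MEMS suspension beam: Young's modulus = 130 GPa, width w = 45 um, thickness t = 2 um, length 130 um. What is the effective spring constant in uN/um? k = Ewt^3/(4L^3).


Step 1: Convert E to consistent units (1 GPa = 1000 uN/um^2).
E = 130 GPa = 130000 uN/um^2
Step 2: Compute t^3 = 2^3 = 8
Step 3: Compute L^3 = 130^3 = 2197000
Step 4: k = 130000 * 45 * 8 / (4 * 2197000)
k = 5.3254 uN/um


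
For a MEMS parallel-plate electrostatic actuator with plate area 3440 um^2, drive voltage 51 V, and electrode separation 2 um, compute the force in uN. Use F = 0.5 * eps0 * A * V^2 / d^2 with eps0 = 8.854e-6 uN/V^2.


Step 1: Identify parameters.
eps0 = 8.854e-6 uN/V^2, A = 3440 um^2, V = 51 V, d = 2 um
Step 2: Compute V^2 = 51^2 = 2601
Step 3: Compute d^2 = 2^2 = 4
Step 4: F = 0.5 * 8.854e-6 * 3440 * 2601 / 4
F = 9.903 uN


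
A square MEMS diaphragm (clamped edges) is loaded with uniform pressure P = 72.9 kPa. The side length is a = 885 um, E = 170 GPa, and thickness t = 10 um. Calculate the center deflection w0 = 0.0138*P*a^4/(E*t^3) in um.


Step 1: Convert pressure to compatible units (E is in GPa, so P in GPa).
P = 72.9 kPa = 72.9e-6 GPa
Step 2: Compute numerator: 0.0138 * P * a^4.
a^4 = 885^4 = 613441400625
numerator = 0.0138 * 72.9e-6 * 613441400625 = 6.171343e+05
Step 3: Compute denominator: E * t^3 = 170 * 10^3 = 170000
Step 4: w0 = numerator / denominator = 6.171343e+05 / 170000 = 3.6302 um


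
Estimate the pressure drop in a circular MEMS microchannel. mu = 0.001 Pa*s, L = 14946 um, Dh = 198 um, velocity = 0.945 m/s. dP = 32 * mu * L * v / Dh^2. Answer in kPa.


Step 1: Convert to SI: L = 14946e-6 m, Dh = 198e-6 m
Step 2: dP = 32 * 0.001 * 14946e-6 * 0.945 / (198e-6)^2
Step 3: dP = 11528.60 Pa
Step 4: Convert to kPa: dP = 11.53 kPa


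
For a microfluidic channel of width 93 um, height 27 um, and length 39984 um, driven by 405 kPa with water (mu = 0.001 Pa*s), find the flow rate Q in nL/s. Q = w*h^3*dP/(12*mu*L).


Step 1: Convert all dimensions to SI (meters).
w = 93e-6 m, h = 27e-6 m, L = 39984e-6 m, dP = 405e3 Pa
Step 2: Q = w * h^3 * dP / (12 * mu * L)
Q = 93e-6 * (27e-6)^3 * 405e3 / (12 * 0.001 * 39984e-6) = 1.54511845e-09 m^3/s
Step 3: Convert Q from m^3/s to nL/s (1 m^3 = 1e12 nL, so multiply by 1e12).
Q = 1545.118 nL/s


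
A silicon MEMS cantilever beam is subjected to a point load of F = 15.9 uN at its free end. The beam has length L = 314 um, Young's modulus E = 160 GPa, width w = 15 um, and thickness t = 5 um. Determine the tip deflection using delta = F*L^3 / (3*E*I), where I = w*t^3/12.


Step 1: Calculate the second moment of area.
I = w * t^3 / 12 = 15 * 5^3 / 12 = 156.25 um^4
Step 2: Convert E to consistent units (1 GPa = 1000 uN/um^2).
E = 160 GPa = 160000 uN/um^2
Step 3: Calculate tip deflection.
delta = F * L^3 / (3 * E * I)
delta = 15.9 * 314^3 / (3 * 160000 * 156.25)
delta = 6.5633 um


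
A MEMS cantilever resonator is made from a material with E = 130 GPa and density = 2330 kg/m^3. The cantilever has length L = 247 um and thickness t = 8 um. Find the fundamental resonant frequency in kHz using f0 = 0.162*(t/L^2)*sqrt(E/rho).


Step 1: Convert units to SI.
t_SI = 8e-6 m, L_SI = 247e-6 m
Step 2: Calculate sqrt(E/rho).
sqrt(130e9 / 2330) = 7469.54 m/s
Step 3: Compute f0.
f0 = 0.162 * 8e-6 / (247e-6)^2 * 7469.54 = 158673.7 Hz = 158.67 kHz


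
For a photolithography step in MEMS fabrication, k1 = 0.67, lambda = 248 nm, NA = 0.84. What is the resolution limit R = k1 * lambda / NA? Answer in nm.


Step 1: Identify values: k1 = 0.67, lambda = 248 nm, NA = 0.84
Step 2: R = k1 * lambda / NA
R = 0.67 * 248 / 0.84
R = 197.8 nm


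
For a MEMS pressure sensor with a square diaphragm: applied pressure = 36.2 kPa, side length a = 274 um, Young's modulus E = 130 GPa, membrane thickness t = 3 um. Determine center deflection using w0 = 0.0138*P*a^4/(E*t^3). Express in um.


Step 1: Convert pressure to compatible units (E is in GPa, so P in GPa).
P = 36.2 kPa = 36.2e-6 GPa
Step 2: Compute numerator: 0.0138 * P * a^4.
a^4 = 274^4 = 5636405776
numerator = 0.0138 * 36.2e-6 * 5636405776 = 2.81572e+03
Step 3: Compute denominator: E * t^3 = 130 * 3^3 = 3510
Step 4: w0 = numerator / denominator = 2.81572e+03 / 3510 = 0.8022 um


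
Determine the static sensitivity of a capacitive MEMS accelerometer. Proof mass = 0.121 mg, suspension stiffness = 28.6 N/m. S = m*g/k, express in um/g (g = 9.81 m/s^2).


Step 1: Convert mass: m = 0.121 mg = 1.21e-07 kg
Step 2: S = m * g / k = 1.21e-07 * 9.81 / 28.6
Step 3: S = 4.15e-08 m/g
Step 4: Convert to um/g: S = 0.042 um/g


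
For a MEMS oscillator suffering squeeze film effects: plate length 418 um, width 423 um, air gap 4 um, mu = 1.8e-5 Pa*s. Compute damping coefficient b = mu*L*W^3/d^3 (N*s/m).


Step 1: Convert to SI.
L = 418e-6 m, W = 423e-6 m, d = 4e-6 m
Step 2: W^3 = (423e-6)^3 = 7.57e-11 m^3
Step 3: d^3 = (4e-6)^3 = 6.40e-17 m^3
Step 4: b = 1.8e-5 * 418e-6 * 7.57e-11 / 6.40e-17
b = 8.90e-03 N*s/m


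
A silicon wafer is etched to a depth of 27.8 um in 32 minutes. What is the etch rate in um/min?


Step 1: Etch rate = depth / time
Step 2: rate = 27.8 / 32
rate = 0.869 um/min


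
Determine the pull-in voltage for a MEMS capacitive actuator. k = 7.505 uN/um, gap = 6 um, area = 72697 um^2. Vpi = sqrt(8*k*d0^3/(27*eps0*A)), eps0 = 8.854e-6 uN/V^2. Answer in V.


Step 1: Compute numerator: 8 * k * d0^3 = 8 * 7.505 * 6^3 = 12968.64
Step 2: Compute denominator: 27 * eps0 * A = 27 * 8.854e-6 * 72697 = 17.378799
Step 3: Vpi = sqrt(12968.64 / 17.378799)
Vpi = 27.32 V


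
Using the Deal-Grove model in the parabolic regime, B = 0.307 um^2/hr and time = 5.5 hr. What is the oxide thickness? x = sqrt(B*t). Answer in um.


Step 1: Compute B*t = 0.307 * 5.5 = 1.6885
Step 2: x = sqrt(1.6885)
x = 1.299 um


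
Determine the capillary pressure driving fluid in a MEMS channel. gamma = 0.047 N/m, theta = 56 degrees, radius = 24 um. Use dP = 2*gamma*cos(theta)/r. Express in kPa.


Step 1: cos(56 deg) = 0.5592
Step 2: Convert r to m: r = 24e-6 m
Step 3: dP = 2 * 0.047 * 0.5592 / 24e-6 = 2190.2 Pa
Step 4: Convert Pa to kPa (divide by 1000).
dP = 2.19 kPa


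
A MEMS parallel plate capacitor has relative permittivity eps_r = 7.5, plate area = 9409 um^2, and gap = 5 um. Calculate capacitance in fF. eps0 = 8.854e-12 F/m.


Step 1: Convert area to m^2: A = 9409e-12 m^2
Step 2: Convert gap to m: d = 5e-6 m
Step 3: C = eps0 * eps_r * A / d
C = 8.854e-12 * 7.5 * 9409e-12 / 5e-6
Step 4: Convert to fF (multiply by 1e15).
C = 124.96 fF


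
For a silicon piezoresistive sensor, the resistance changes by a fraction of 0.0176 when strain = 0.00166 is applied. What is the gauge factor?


Step 1: Identify values.
dR/R = 0.0176, strain = 0.00166
Step 2: GF = (dR/R) / strain = 0.0176 / 0.00166
GF = 10.6


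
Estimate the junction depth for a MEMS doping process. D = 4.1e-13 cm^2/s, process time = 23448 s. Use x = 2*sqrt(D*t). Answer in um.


Step 1: Compute D*t = 4.1e-13 * 23448 = 9.61368e-09 cm^2
Step 2: sqrt(D*t) = 9.80494e-05 cm
Step 3: x = 2 * 9.80494e-05 cm = 1.960988e-04 cm
Step 4: Convert to um (1 cm = 1e4 um): x = 1.961 um


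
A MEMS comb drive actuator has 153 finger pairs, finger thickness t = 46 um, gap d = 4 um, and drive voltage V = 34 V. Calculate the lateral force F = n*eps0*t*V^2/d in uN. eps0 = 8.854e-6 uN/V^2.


Step 1: Parameters: n=153, eps0=8.854e-6 uN/V^2, t=46 um, V=34 V, d=4 um
Step 2: V^2 = 1156
Step 3: F = 153 * 8.854e-6 * 46 * 1156 / 4
F = 18.009 uN


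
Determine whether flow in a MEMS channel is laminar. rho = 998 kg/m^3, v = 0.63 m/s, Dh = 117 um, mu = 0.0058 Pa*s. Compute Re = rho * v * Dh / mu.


Step 1: Convert Dh to meters: Dh = 117e-6 m
Step 2: Re = rho * v * Dh / mu
Re = 998 * 0.63 * 117e-6 / 0.0058
Re = 12.683
Since Re = 12.683 is below ~2300, the flow is laminar.


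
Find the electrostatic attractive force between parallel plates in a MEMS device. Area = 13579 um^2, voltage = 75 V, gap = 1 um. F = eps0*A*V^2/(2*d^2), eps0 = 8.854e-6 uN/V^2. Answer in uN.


Step 1: Identify parameters.
eps0 = 8.854e-6 uN/V^2, A = 13579 um^2, V = 75 V, d = 1 um
Step 2: Compute V^2 = 75^2 = 5625
Step 3: Compute d^2 = 1^2 = 1
Step 4: F = 0.5 * 8.854e-6 * 13579 * 5625 / 1
F = 338.143 uN


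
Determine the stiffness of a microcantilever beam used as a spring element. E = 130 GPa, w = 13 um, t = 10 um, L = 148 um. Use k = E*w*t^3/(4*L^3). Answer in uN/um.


Step 1: Convert E to consistent units (1 GPa = 1000 uN/um^2).
E = 130 GPa = 130000 uN/um^2
Step 2: Compute t^3 = 10^3 = 1000
Step 3: Compute L^3 = 148^3 = 3241792
Step 4: k = 130000 * 13 * 1000 / (4 * 3241792)
k = 130.3292 uN/um


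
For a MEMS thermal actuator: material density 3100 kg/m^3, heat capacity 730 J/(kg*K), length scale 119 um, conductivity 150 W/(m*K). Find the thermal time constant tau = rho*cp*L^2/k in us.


Step 1: Convert L to m: L = 119e-6 m
Step 2: L^2 = (119e-6)^2 = 1.4161e-08 m^2
Step 3: tau = 3100 * 730 * 1.4161e-08 / 150 = 2.1364229e-04 s
Step 4: Convert to microseconds (multiply by 1e6).
tau = 213.642 us


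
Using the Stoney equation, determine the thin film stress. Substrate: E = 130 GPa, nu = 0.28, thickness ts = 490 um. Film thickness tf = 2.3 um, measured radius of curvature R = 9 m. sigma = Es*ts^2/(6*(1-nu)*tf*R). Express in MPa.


Step 1: Compute numerator: Es * ts^2 = 130 * 490^2 = 31213000 (GPa*um^2)
Step 2: Compute denominator (R in um): 6*(1-nu)*tf*R = 6*0.72*2.3*9e6 = 89424000.0 (um^2)
Step 3: sigma (GPa) = 31213000 / 89424000.0 = 3.49045e-01 GPa
Step 4: Convert to MPa (x1000): sigma = 349.0 MPa


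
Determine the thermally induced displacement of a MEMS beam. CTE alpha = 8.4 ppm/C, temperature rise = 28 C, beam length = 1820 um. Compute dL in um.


Step 1: Convert CTE: alpha = 8.4 ppm/C = 8.4e-6 /C
Step 2: dL = 8.4e-6 * 28 * 1820
dL = 0.4281 um


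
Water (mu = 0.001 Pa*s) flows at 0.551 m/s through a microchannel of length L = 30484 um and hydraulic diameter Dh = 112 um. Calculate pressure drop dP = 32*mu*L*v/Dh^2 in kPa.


Step 1: Convert to SI: L = 30484e-6 m, Dh = 112e-6 m
Step 2: dP = 32 * 0.001 * 30484e-6 * 0.551 / (112e-6)^2
Step 3: dP = 42848.68 Pa
Step 4: Convert to kPa: dP = 42.85 kPa


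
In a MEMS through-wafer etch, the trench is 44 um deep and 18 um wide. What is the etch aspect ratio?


Step 1: AR = depth / width
Step 2: AR = 44 / 18
AR = 2.4


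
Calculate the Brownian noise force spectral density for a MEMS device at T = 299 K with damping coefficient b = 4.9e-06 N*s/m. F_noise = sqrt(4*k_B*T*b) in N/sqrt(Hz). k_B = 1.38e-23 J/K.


Step 1: Compute 4 * k_B * T * b
= 4 * 1.38e-23 * 299 * 4.9e-06
= 8.0874e-26 N^2/Hz
Step 2: F_noise = sqrt(8.0874e-26)
F_noise = 2.84e-13 N/sqrt(Hz)


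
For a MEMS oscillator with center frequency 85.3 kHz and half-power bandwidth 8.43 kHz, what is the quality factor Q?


Step 1: Q = f0 / bandwidth
Step 2: Q = 85.3 / 8.43
Q = 10.1


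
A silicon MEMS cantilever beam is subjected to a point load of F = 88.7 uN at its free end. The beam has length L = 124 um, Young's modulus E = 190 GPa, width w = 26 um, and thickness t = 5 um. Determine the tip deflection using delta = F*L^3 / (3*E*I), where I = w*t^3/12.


Step 1: Calculate the second moment of area.
I = w * t^3 / 12 = 26 * 5^3 / 12 = 270.8333 um^4
Step 2: Convert E to consistent units (1 GPa = 1000 uN/um^2).
E = 190 GPa = 190000 uN/um^2
Step 3: Calculate tip deflection.
delta = F * L^3 / (3 * E * I)
delta = 88.7 * 124^3 / (3 * 190000 * 270.8333)
delta = 1.0955 um


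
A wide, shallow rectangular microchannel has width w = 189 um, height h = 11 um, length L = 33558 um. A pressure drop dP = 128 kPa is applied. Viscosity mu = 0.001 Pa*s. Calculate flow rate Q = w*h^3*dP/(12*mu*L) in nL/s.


Step 1: Convert all dimensions to SI (meters).
w = 189e-6 m, h = 11e-6 m, L = 33558e-6 m, dP = 128e3 Pa
Step 2: Q = w * h^3 * dP / (12 * mu * L)
Q = 189e-6 * (11e-6)^3 * 128e3 / (12 * 0.001 * 33558e-6) = 7.99599e-11 m^3/s
Step 3: Convert Q from m^3/s to nL/s (1 m^3 = 1e12 nL, so multiply by 1e12).
Q = 79.96 nL/s


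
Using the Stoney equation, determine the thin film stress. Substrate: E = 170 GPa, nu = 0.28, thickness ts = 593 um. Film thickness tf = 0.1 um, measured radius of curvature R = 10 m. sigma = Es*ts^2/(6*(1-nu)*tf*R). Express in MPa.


Step 1: Compute numerator: Es * ts^2 = 170 * 593^2 = 59780330 (GPa*um^2)
Step 2: Compute denominator (R in um): 6*(1-nu)*tf*R = 6*0.72*0.1*10e6 = 4320000.0 (um^2)
Step 3: sigma (GPa) = 59780330 / 4320000.0 = 1.3838039e+01 GPa
Step 4: Convert to MPa (x1000): sigma = 13838.0 MPa


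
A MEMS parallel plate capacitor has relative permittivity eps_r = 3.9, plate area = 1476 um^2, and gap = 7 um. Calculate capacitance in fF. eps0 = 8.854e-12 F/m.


Step 1: Convert area to m^2: A = 1476e-12 m^2
Step 2: Convert gap to m: d = 7e-6 m
Step 3: C = eps0 * eps_r * A / d
C = 8.854e-12 * 3.9 * 1476e-12 / 7e-6
Step 4: Convert to fF (multiply by 1e15).
C = 7.28 fF


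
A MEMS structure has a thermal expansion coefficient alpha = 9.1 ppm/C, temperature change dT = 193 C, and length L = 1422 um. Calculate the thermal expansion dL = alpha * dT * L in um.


Step 1: Convert CTE: alpha = 9.1 ppm/C = 9.1e-6 /C
Step 2: dL = 9.1e-6 * 193 * 1422
dL = 2.4975 um


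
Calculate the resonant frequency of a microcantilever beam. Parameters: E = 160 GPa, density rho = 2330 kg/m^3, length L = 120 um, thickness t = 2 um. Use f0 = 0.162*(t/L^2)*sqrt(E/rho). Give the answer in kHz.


Step 1: Convert units to SI.
t_SI = 2e-6 m, L_SI = 120e-6 m
Step 2: Calculate sqrt(E/rho).
sqrt(160e9 / 2330) = 8286.71 m/s
Step 3: Compute f0.
f0 = 0.162 * 2e-6 / (120e-6)^2 * 8286.71 = 186451.0 Hz = 186.45 kHz


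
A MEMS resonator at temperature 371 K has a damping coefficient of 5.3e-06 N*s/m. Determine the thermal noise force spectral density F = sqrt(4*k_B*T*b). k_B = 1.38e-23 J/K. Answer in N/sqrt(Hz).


Step 1: Compute 4 * k_B * T * b
= 4 * 1.38e-23 * 371 * 5.3e-06
= 1.0854e-25 N^2/Hz
Step 2: F_noise = sqrt(1.0854e-25)
F_noise = 3.29e-13 N/sqrt(Hz)


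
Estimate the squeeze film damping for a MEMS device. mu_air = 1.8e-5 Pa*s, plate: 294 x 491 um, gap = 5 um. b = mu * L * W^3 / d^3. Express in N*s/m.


Step 1: Convert to SI.
L = 294e-6 m, W = 491e-6 m, d = 5e-6 m
Step 2: W^3 = (491e-6)^3 = 1.18e-10 m^3
Step 3: d^3 = (5e-6)^3 = 1.25e-16 m^3
Step 4: b = 1.8e-5 * 294e-6 * 1.18e-10 / 1.25e-16
b = 5.01e-03 N*s/m


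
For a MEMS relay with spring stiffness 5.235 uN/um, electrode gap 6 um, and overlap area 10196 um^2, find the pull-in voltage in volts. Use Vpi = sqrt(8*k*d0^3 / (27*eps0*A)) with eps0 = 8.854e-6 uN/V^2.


Step 1: Compute numerator: 8 * k * d0^3 = 8 * 5.235 * 6^3 = 9046.08
Step 2: Compute denominator: 27 * eps0 * A = 27 * 8.854e-6 * 10196 = 2.437435
Step 3: Vpi = sqrt(9046.08 / 2.437435)
Vpi = 60.92 V


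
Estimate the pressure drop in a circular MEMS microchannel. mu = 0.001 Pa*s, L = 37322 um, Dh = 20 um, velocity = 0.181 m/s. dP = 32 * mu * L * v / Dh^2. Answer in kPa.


Step 1: Convert to SI: L = 37322e-6 m, Dh = 20e-6 m
Step 2: dP = 32 * 0.001 * 37322e-6 * 0.181 / (20e-6)^2
Step 3: dP = 540422.56 Pa
Step 4: Convert to kPa: dP = 540.42 kPa


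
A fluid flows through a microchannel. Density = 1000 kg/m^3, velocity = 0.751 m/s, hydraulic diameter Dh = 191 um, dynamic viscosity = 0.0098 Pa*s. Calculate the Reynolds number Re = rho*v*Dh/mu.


Step 1: Convert Dh to meters: Dh = 191e-6 m
Step 2: Re = rho * v * Dh / mu
Re = 1000 * 0.751 * 191e-6 / 0.0098
Re = 14.637


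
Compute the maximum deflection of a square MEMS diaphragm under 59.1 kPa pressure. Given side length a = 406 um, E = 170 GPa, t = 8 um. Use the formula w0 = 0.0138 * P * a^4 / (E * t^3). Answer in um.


Step 1: Convert pressure to compatible units (E is in GPa, so P in GPa).
P = 59.1 kPa = 59.1e-6 GPa
Step 2: Compute numerator: 0.0138 * P * a^4.
a^4 = 406^4 = 27170906896
numerator = 0.0138 * 59.1e-6 * 27170906896 = 2.216e+04
Step 3: Compute denominator: E * t^3 = 170 * 8^3 = 87040
Step 4: w0 = numerator / denominator = 2.216e+04 / 87040 = 0.2546 um


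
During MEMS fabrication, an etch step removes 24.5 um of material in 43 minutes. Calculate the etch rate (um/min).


Step 1: Etch rate = depth / time
Step 2: rate = 24.5 / 43
rate = 0.57 um/min


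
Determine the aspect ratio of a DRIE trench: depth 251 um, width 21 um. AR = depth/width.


Step 1: AR = depth / width
Step 2: AR = 251 / 21
AR = 12.0


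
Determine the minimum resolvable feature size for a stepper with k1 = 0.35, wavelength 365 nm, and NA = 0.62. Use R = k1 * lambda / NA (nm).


Step 1: Identify values: k1 = 0.35, lambda = 365 nm, NA = 0.62
Step 2: R = k1 * lambda / NA
R = 0.35 * 365 / 0.62
R = 206.0 nm


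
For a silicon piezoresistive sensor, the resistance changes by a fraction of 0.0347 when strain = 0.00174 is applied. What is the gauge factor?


Step 1: Identify values.
dR/R = 0.0347, strain = 0.00174
Step 2: GF = (dR/R) / strain = 0.0347 / 0.00174
GF = 19.9


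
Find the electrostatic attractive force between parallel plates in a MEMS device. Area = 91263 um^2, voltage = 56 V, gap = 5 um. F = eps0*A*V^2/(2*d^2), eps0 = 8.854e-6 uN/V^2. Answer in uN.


Step 1: Identify parameters.
eps0 = 8.854e-6 uN/V^2, A = 91263 um^2, V = 56 V, d = 5 um
Step 2: Compute V^2 = 56^2 = 3136
Step 3: Compute d^2 = 5^2 = 25
Step 4: F = 0.5 * 8.854e-6 * 91263 * 3136 / 25
F = 50.68 uN
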